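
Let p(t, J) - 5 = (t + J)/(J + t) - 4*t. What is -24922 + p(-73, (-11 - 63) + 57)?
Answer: -24624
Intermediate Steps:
p(t, J) = 6 - 4*t (p(t, J) = 5 + ((t + J)/(J + t) - 4*t) = 5 + ((J + t)/(J + t) - 4*t) = 5 + (1 - 4*t) = 6 - 4*t)
-24922 + p(-73, (-11 - 63) + 57) = -24922 + (6 - 4*(-73)) = -24922 + (6 + 292) = -24922 + 298 = -24624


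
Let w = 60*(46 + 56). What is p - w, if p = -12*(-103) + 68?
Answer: -4816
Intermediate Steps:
w = 6120 (w = 60*102 = 6120)
p = 1304 (p = 1236 + 68 = 1304)
p - w = 1304 - 1*6120 = 1304 - 6120 = -4816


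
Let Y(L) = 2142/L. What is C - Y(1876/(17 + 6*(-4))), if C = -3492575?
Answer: -468003979/134 ≈ -3.4926e+6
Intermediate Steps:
C - Y(1876/(17 + 6*(-4))) = -3492575 - 2142/(1876/(17 + 6*(-4))) = -3492575 - 2142/(1876/(17 - 24)) = -3492575 - 2142/(1876/(-7)) = -3492575 - 2142/(1876*(-⅐)) = -3492575 - 2142/(-268) = -3492575 - 2142*(-1)/268 = -3492575 - 1*(-1071/134) = -3492575 + 1071/134 = -468003979/134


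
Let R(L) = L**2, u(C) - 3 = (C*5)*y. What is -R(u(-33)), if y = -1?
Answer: -28224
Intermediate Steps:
u(C) = 3 - 5*C (u(C) = 3 + (C*5)*(-1) = 3 + (5*C)*(-1) = 3 - 5*C)
-R(u(-33)) = -(3 - 5*(-33))**2 = -(3 + 165)**2 = -1*168**2 = -1*28224 = -28224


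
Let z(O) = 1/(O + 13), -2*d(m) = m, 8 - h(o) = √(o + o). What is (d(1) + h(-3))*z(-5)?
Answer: 15/16 - I*√6/8 ≈ 0.9375 - 0.30619*I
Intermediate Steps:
h(o) = 8 - √2*√o (h(o) = 8 - √(o + o) = 8 - √(2*o) = 8 - √2*√o)
d(m) = -m/2
z(O) = 1/(13 + O)
(d(1) + h(-3))*z(-5) = (-½*1 + (8 - √2*√(-3)))/(13 - 5) = (-½ + (8 - √2*I*√3))/8 = (-½ + (8 - I*√6))*(⅛) = (15/2 - I*√6)*(⅛) = 15/16 - I*√6/8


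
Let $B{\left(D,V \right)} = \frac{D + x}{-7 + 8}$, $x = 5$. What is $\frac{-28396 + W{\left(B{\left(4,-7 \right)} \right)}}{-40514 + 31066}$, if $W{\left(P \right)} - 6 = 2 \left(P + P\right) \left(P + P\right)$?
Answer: $\frac{13871}{4724} \approx 2.9363$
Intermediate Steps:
$B{\left(D,V \right)} = 5 + D$ ($B{\left(D,V \right)} = \frac{D + 5}{-7 + 8} = \frac{5 + D}{1} = \left(5 + D\right) 1 = 5 + D$)
$W{\left(P \right)} = 6 + 8 P^{2}$ ($W{\left(P \right)} = 6 + 2 \left(P + P\right) \left(P + P\right) = 6 + 2 \cdot 2 P 2 P = 6 + 4 P 2 P = 6 + 8 P^{2}$)
$\frac{-28396 + W{\left(B{\left(4,-7 \right)} \right)}}{-40514 + 31066} = \frac{-28396 + \left(6 + 8 \left(5 + 4\right)^{2}\right)}{-40514 + 31066} = \frac{-28396 + \left(6 + 8 \cdot 9^{2}\right)}{-9448} = \left(-28396 + \left(6 + 8 \cdot 81\right)\right) \left(- \frac{1}{9448}\right) = \left(-28396 + \left(6 + 648\right)\right) \left(- \frac{1}{9448}\right) = \left(-28396 + 654\right) \left(- \frac{1}{9448}\right) = \left(-27742\right) \left(- \frac{1}{9448}\right) = \frac{13871}{4724}$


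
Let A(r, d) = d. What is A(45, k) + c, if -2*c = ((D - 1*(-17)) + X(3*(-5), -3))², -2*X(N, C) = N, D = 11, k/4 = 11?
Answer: -4689/8 ≈ -586.13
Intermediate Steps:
k = 44 (k = 4*11 = 44)
X(N, C) = -N/2
c = -5041/8 (c = -((11 - 1*(-17)) - 3*(-5)/2)²/2 = -((11 + 17) - ½*(-15))²/2 = -(28 + 15/2)²/2 = -(71/2)²/2 = -½*5041/4 = -5041/8 ≈ -630.13)
A(45, k) + c = 44 - 5041/8 = -4689/8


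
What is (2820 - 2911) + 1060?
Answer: 969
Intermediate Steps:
(2820 - 2911) + 1060 = -91 + 1060 = 969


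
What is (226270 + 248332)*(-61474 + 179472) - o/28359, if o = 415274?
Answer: 1588163179032490/28359 ≈ 5.6002e+10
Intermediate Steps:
(226270 + 248332)*(-61474 + 179472) - o/28359 = (226270 + 248332)*(-61474 + 179472) - 415274/28359 = 474602*117998 - 415274/28359 = 56002086796 - 1*415274/28359 = 56002086796 - 415274/28359 = 1588163179032490/28359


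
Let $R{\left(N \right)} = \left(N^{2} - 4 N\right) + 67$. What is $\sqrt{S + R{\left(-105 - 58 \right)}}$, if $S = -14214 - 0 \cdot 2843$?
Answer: $\sqrt{13074} \approx 114.34$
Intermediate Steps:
$R{\left(N \right)} = 67 + N^{2} - 4 N$
$S = -14214$ ($S = -14214 - 0 = -14214 + 0 = -14214$)
$\sqrt{S + R{\left(-105 - 58 \right)}} = \sqrt{-14214 + \left(67 + \left(-105 - 58\right)^{2} - 4 \left(-105 - 58\right)\right)} = \sqrt{-14214 + \left(67 + \left(-163\right)^{2} - -652\right)} = \sqrt{-14214 + \left(67 + 26569 + 652\right)} = \sqrt{-14214 + 27288} = \sqrt{13074}$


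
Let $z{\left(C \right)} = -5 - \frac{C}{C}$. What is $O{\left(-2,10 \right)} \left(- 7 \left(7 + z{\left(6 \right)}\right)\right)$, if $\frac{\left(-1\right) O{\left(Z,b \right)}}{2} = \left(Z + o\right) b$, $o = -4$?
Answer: $-840$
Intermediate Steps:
$z{\left(C \right)} = -6$ ($z{\left(C \right)} = -5 - 1 = -6$)
$O{\left(Z,b \right)} = - 2 b \left(-4 + Z\right)$ ($O{\left(Z,b \right)} = - 2 \left(Z - 4\right) b = - 2 \left(-4 + Z\right) b = - 2 b \left(-4 + Z\right)$)
$O{\left(-2,10 \right)} \left(- 7 \left(7 + z{\left(6 \right)}\right)\right) = 2 \cdot 10 \left(4 - -2\right) \left(- 7 \left(7 - 6\right)\right) = 2 \cdot 10 \left(4 + 2\right) \left(\left(-7\right) 1\right) = 2 \cdot 10 \cdot 6 \left(-7\right) = 120 \left(-7\right) = -840$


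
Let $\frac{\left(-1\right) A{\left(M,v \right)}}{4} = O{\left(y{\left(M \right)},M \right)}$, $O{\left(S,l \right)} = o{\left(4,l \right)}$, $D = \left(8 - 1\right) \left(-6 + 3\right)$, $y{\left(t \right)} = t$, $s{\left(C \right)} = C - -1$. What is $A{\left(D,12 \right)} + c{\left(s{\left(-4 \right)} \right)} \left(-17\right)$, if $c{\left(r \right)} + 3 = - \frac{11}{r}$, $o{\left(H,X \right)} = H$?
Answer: $- \frac{82}{3} \approx -27.333$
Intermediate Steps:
$s{\left(C \right)} = 1 + C$ ($s{\left(C \right)} = C + 1 = 1 + C$)
$c{\left(r \right)} = -3 - \frac{11}{r}$
$D = -21$ ($D = 7 \left(-3\right) = -21$)
$O{\left(S,l \right)} = 4$
$A{\left(M,v \right)} = -16$ ($A{\left(M,v \right)} = \left(-4\right) 4 = -16$)
$A{\left(D,12 \right)} + c{\left(s{\left(-4 \right)} \right)} \left(-17\right) = -16 + \left(-3 - \frac{11}{1 - 4}\right) \left(-17\right) = -16 + \left(-3 - \frac{11}{-3}\right) \left(-17\right) = -16 + \left(-3 - - \frac{11}{3}\right) \left(-17\right) = -16 + \left(-3 + \frac{11}{3}\right) \left(-17\right) = -16 + \frac{2}{3} \left(-17\right) = -16 - \frac{34}{3} = - \frac{82}{3}$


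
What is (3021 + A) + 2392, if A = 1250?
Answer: 6663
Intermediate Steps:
(3021 + A) + 2392 = (3021 + 1250) + 2392 = 4271 + 2392 = 6663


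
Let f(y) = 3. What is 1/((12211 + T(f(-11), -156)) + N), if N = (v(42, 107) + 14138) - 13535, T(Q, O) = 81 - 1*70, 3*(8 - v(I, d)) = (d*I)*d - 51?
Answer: -1/147436 ≈ -6.7826e-6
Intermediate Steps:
v(I, d) = 25 - I*d²/3 (v(I, d) = 8 - ((d*I)*d - 51)/3 = 8 - ((I*d)*d - 51)/3 = 8 - (I*d² - 51)/3 = 8 - (-51 + I*d²)/3 = 8 + (17 - I*d²/3) = 25 - I*d²/3)
T(Q, O) = 11 (T(Q, O) = 81 - 70 = 11)
N = -159658 (N = ((25 - ⅓*42*107²) + 14138) - 13535 = ((25 - ⅓*42*11449) + 14138) - 13535 = ((25 - 160286) + 14138) - 13535 = (-160261 + 14138) - 13535 = -146123 - 13535 = -159658)
1/((12211 + T(f(-11), -156)) + N) = 1/((12211 + 11) - 159658) = 1/(12222 - 159658) = 1/(-147436) = -1/147436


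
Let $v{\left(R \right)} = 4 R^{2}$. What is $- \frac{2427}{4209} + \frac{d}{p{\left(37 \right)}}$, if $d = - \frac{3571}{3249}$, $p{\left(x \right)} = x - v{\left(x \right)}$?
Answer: $- \frac{14291080486}{24792849333} \approx -0.57642$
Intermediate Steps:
$p{\left(x \right)} = x - 4 x^{2}$
$d = - \frac{3571}{3249}$ ($d = \left(-3571\right) \frac{1}{3249} = - \frac{3571}{3249} \approx -1.0991$)
$- \frac{2427}{4209} + \frac{d}{p{\left(37 \right)}} = - \frac{2427}{4209} - \frac{3571}{3249 \cdot 37 \left(1 - 148\right)} = \left(-2427\right) \frac{1}{4209} - \frac{3571}{3249 \cdot 37 \left(1 - 148\right)} = - \frac{809}{1403} - \frac{3571}{3249 \cdot 37 \left(-147\right)} = - \frac{809}{1403} - \frac{3571}{3249 \left(-5439\right)} = - \frac{809}{1403} - - \frac{3571}{17671311} = - \frac{809}{1403} + \frac{3571}{17671311} = - \frac{14291080486}{24792849333}$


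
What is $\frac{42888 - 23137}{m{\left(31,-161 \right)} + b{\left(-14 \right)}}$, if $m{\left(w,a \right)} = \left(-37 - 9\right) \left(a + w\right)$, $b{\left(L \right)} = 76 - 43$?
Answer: $\frac{19751}{6013} \approx 3.2847$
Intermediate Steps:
$b{\left(L \right)} = 33$
$m{\left(w,a \right)} = - 46 a - 46 w$ ($m{\left(w,a \right)} = - 46 \left(a + w\right) = - 46 a - 46 w$)
$\frac{42888 - 23137}{m{\left(31,-161 \right)} + b{\left(-14 \right)}} = \frac{42888 - 23137}{\left(\left(-46\right) \left(-161\right) - 1426\right) + 33} = \frac{19751}{\left(7406 - 1426\right) + 33} = \frac{19751}{5980 + 33} = \frac{19751}{6013}$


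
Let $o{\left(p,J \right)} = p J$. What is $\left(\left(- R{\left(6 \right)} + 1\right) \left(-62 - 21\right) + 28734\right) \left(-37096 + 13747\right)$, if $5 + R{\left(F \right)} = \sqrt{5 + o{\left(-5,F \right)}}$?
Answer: $-659282364 - 9689835 i \approx -6.5928 \cdot 10^{8} - 9.6898 \cdot 10^{6} i$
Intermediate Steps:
$o{\left(p,J \right)} = J p$
$R{\left(F \right)} = -5 + \sqrt{5 - 5 F}$ ($R{\left(F \right)} = -5 + \sqrt{5 + F \left(-5\right)} = -5 + \sqrt{5 - 5 F}$)
$\left(\left(- R{\left(6 \right)} + 1\right) \left(-62 - 21\right) + 28734\right) \left(-37096 + 13747\right) = \left(\left(- (-5 + \sqrt{5 - 30}) + 1\right) \left(-62 - 21\right) + 28734\right) \left(-37096 + 13747\right) = \left(\left(- (-5 + \sqrt{5 - 30}) + 1\right) \left(-83\right) + 28734\right) \left(-23349\right) = \left(\left(- (-5 + \sqrt{-25}) + 1\right) \left(-83\right) + 28734\right) \left(-23349\right) = \left(\left(- (-5 + 5 i) + 1\right) \left(-83\right) + 28734\right) \left(-23349\right) = \left(\left(\left(5 - 5 i\right) + 1\right) \left(-83\right) + 28734\right) \left(-23349\right) = \left(\left(6 - 5 i\right) \left(-83\right) + 28734\right) \left(-23349\right) = \left(\left(-498 + 415 i\right) + 28734\right) \left(-23349\right) = \left(28236 + 415 i\right) \left(-23349\right) = -659282364 - 9689835 i$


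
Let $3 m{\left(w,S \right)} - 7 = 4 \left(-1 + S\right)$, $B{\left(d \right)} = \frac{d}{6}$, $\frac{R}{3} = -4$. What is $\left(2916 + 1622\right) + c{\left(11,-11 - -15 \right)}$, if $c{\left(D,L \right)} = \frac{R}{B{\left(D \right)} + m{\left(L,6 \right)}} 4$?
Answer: $\frac{294682}{65} \approx 4533.6$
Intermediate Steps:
$R = -12$ ($R = 3 \left(-4\right) = -12$)
$B{\left(d \right)} = \frac{d}{6}$ ($B{\left(d \right)} = d \frac{1}{6} = \frac{d}{6}$)
$m{\left(w,S \right)} = 1 + \frac{4 S}{3}$ ($m{\left(w,S \right)} = \frac{7}{3} + \frac{4 \left(-1 + S\right)}{3} = \frac{7}{3} + \frac{-4 + 4 S}{3} = \frac{7}{3} + \left(- \frac{4}{3} + \frac{4 S}{3}\right) = 1 + \frac{4 S}{3}$)
$c{\left(D,L \right)} = - \frac{48}{9 + \frac{D}{6}}$ ($c{\left(D,L \right)} = \frac{1}{\frac{D}{6} + \left(1 + \frac{4}{3} \cdot 6\right)} \left(-12\right) 4 = \frac{1}{\frac{D}{6} + \left(1 + 8\right)} \left(-12\right) 4 = \frac{1}{\frac{D}{6} + 9} \left(-12\right) 4 = \frac{1}{9 + \frac{D}{6}} \left(-12\right) 4 = - \frac{12}{9 + \frac{D}{6}} \cdot 4 = - \frac{48}{9 + \frac{D}{6}}$)
$\left(2916 + 1622\right) + c{\left(11,-11 - -15 \right)} = \left(2916 + 1622\right) - \frac{288}{54 + 11} = 4538 - \frac{288}{65} = \frac{294682}{65}$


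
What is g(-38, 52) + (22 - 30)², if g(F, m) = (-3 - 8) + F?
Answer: 15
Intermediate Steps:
g(F, m) = -11 + F
g(-38, 52) + (22 - 30)² = (-11 - 38) + (22 - 30)² = -49 + (-8)² = -49 + 64 = 15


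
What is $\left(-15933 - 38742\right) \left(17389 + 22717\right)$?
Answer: $-2192795550$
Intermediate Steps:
$\left(-15933 - 38742\right) \left(17389 + 22717\right) = \left(-54675\right) 40106 = -2192795550$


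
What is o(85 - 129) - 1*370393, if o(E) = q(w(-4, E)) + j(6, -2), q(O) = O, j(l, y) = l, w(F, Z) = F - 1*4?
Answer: -370395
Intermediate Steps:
w(F, Z) = -4 + F (w(F, Z) = F - 4 = -4 + F)
o(E) = -2 (o(E) = (-4 - 4) + 6 = -8 + 6 = -2)
o(85 - 129) - 1*370393 = -2 - 1*370393 = -2 - 370393 = -370395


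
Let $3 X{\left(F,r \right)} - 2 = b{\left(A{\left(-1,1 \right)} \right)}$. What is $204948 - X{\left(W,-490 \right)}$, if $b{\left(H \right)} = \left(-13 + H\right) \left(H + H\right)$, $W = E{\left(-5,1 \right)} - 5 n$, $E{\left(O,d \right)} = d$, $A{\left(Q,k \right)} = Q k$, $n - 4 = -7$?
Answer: $204938$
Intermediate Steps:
$n = -3$ ($n = 4 - 7 = -3$)
$W = 16$ ($W = 1 - -15 = 1 + 15 = 16$)
$b{\left(H \right)} = 2 H \left(-13 + H\right)$ ($b{\left(H \right)} = \left(-13 + H\right) 2 H = 2 H \left(-13 + H\right)$)
$X{\left(F,r \right)} = 10$ ($X{\left(F,r \right)} = \frac{2}{3} + \frac{2 \left(\left(-1\right) 1\right) \left(-13 - 1\right)}{3} = \frac{2}{3} + \frac{2 \left(-1\right) \left(-13 - 1\right)}{3} = \frac{2}{3} + \frac{2 \left(-1\right) \left(-14\right)}{3} = \frac{2}{3} + \frac{1}{3} \cdot 28 = \frac{2}{3} + \frac{28}{3} = 10$)
$204948 - X{\left(W,-490 \right)} = 204948 - 10 = 204938$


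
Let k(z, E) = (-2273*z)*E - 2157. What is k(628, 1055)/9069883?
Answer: -1505955577/9069883 ≈ -166.04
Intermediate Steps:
k(z, E) = -2157 - 2273*E*z (k(z, E) = -2273*E*z - 2157 = -2157 - 2273*E*z)
k(628, 1055)/9069883 = (-2157 - 2273*1055*628)/9069883 = (-2157 - 1505953420)*(1/9069883) = -1505955577*1/9069883 = -1505955577/9069883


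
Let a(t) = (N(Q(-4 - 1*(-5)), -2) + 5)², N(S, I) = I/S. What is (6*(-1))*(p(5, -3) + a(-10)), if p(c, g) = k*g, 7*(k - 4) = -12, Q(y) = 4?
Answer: -1125/14 ≈ -80.357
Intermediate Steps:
k = 16/7 (k = 4 + (⅐)*(-12) = 4 - 12/7 = 16/7 ≈ 2.2857)
a(t) = 81/4 (a(t) = (-2/4 + 5)² = (-2*¼ + 5)² = (-½ + 5)² = (9/2)² = 81/4)
p(c, g) = 16*g/7
(6*(-1))*(p(5, -3) + a(-10)) = (6*(-1))*((16/7)*(-3) + 81/4) = -6*(-48/7 + 81/4) = -6*375/28 = -1125/14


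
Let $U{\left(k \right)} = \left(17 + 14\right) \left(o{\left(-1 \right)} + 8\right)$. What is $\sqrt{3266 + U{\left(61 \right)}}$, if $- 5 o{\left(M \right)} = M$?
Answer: $\frac{\sqrt{88005}}{5} \approx 59.331$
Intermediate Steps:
$o{\left(M \right)} = - \frac{M}{5}$
$U{\left(k \right)} = \frac{1271}{5}$ ($U{\left(k \right)} = \left(17 + 14\right) \left(\left(- \frac{1}{5}\right) \left(-1\right) + 8\right) = 31 \left(\frac{1}{5} + 8\right) = 31 \cdot \frac{41}{5} = \frac{1271}{5}$)
$\sqrt{3266 + U{\left(61 \right)}} = \sqrt{3266 + \frac{1271}{5}} = \sqrt{\frac{17601}{5}} = \frac{\sqrt{88005}}{5}$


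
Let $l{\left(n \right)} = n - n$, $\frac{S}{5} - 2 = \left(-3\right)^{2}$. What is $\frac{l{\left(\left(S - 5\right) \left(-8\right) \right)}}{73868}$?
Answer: $0$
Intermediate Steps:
$S = 55$ ($S = 10 + 5 \left(-3\right)^{2} = 10 + 5 \cdot 9 = 10 + 45 = 55$)
$l{\left(n \right)} = 0$
$\frac{l{\left(\left(S - 5\right) \left(-8\right) \right)}}{73868} = \frac{0}{73868} = 0 \cdot \frac{1}{73868} = 0$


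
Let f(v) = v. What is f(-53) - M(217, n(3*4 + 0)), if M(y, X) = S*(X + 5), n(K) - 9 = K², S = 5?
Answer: -843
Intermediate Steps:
n(K) = 9 + K²
M(y, X) = 25 + 5*X (M(y, X) = 5*(X + 5) = 5*(5 + X) = 25 + 5*X)
f(-53) - M(217, n(3*4 + 0)) = -53 - (25 + 5*(9 + (3*4 + 0)²)) = -53 - (25 + 5*(9 + (12 + 0)²)) = -53 - (25 + 5*(9 + 12²)) = -53 - (25 + 5*(9 + 144)) = -53 - (25 + 5*153) = -53 - (25 + 765) = -53 - 1*790 = -53 - 790 = -843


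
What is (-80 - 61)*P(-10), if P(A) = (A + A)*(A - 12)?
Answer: -62040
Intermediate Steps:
P(A) = 2*A*(-12 + A) (P(A) = (2*A)*(-12 + A) = 2*A*(-12 + A))
(-80 - 61)*P(-10) = (-80 - 61)*(2*(-10)*(-12 - 10)) = -282*(-10)*(-22) = -141*440 = -62040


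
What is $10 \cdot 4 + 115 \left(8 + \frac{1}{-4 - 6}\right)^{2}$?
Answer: $\frac{144343}{20} \approx 7217.1$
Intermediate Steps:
$10 \cdot 4 + 115 \left(8 + \frac{1}{-4 - 6}\right)^{2} = 40 + 115 \left(8 + \frac{1}{-10}\right)^{2} = 40 + 115 \left(8 - \frac{1}{10}\right)^{2} = 40 + 115 \left(\frac{79}{10}\right)^{2} = 40 + 115 \cdot \frac{6241}{100} = 40 + \frac{143543}{20} = \frac{144343}{20}$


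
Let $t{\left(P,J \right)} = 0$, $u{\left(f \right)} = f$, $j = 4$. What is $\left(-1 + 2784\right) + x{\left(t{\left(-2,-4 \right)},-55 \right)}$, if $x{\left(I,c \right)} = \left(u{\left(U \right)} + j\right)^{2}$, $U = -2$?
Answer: $2787$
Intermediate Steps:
$x{\left(I,c \right)} = 4$ ($x{\left(I,c \right)} = \left(-2 + 4\right)^{2} = 2^{2} = 4$)
$\left(-1 + 2784\right) + x{\left(t{\left(-2,-4 \right)},-55 \right)} = \left(-1 + 2784\right) + 4 = 2783 + 4 = 2787$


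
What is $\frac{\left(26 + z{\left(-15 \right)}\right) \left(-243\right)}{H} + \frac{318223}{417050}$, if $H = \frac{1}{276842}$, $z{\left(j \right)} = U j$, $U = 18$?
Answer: $\frac{6845673841399423}{417050} \approx 1.6415 \cdot 10^{10}$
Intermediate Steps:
$z{\left(j \right)} = 18 j$
$H = \frac{1}{276842} \approx 3.6122 \cdot 10^{-6}$
$\frac{\left(26 + z{\left(-15 \right)}\right) \left(-243\right)}{H} + \frac{318223}{417050} = \left(26 + 18 \left(-15\right)\right) \left(-243\right) \frac{1}{\frac{1}{276842}} + \frac{318223}{417050} = \left(26 - 270\right) \left(-243\right) 276842 + 318223 \cdot \frac{1}{417050} = \left(-244\right) \left(-243\right) 276842 + \frac{318223}{417050} = 59292 \cdot 276842 + \frac{318223}{417050} = 16414515864 + \frac{318223}{417050} = \frac{6845673841399423}{417050}$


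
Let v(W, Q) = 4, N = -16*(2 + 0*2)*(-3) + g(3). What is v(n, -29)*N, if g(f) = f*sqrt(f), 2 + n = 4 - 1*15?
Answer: 384 + 12*sqrt(3) ≈ 404.78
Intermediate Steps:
n = -13 (n = -2 + (4 - 1*15) = -2 + (4 - 15) = -2 - 11 = -13)
g(f) = f**(3/2)
N = 96 + 3*sqrt(3) (N = -16*(2 + 0*2)*(-3) + 3**(3/2) = -16*(2 + 0)*(-3) + 3*sqrt(3) = -32*(-3) + 3*sqrt(3) = -16*(-6) + 3*sqrt(3) = 96 + 3*sqrt(3) ≈ 101.20)
v(n, -29)*N = 4*(96 + 3*sqrt(3)) = 384 + 12*sqrt(3)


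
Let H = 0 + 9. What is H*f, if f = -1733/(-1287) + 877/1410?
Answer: 1190743/67210 ≈ 17.717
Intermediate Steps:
f = 1190743/604890 (f = -1733*(-1/1287) + 877*(1/1410) = 1733/1287 + 877/1410 = 1190743/604890 ≈ 1.9685)
H = 9
H*f = 9*(1190743/604890) = 1190743/67210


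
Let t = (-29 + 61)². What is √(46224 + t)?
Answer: 4*√2953 ≈ 217.37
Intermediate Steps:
t = 1024 (t = 32² = 1024)
√(46224 + t) = √(46224 + 1024) = √47248 = 4*√2953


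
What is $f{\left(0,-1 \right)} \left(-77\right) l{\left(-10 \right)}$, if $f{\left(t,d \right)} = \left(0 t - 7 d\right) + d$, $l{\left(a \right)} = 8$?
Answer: $-3696$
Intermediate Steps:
$f{\left(t,d \right)} = - 6 d$ ($f{\left(t,d \right)} = \left(0 - 7 d\right) + d = - 7 d + d = - 6 d$)
$f{\left(0,-1 \right)} \left(-77\right) l{\left(-10 \right)} = \left(-6\right) \left(-1\right) \left(-77\right) 8 = 6 \left(-77\right) 8 = \left(-462\right) 8 = -3696$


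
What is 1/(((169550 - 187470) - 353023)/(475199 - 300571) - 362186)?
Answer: -174628/63248187751 ≈ -2.7610e-6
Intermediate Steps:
1/(((169550 - 187470) - 353023)/(475199 - 300571) - 362186) = 1/((-17920 - 353023)/174628 - 362186) = 1/(-370943*1/174628 - 362186) = 1/(-370943/174628 - 362186) = 1/(-63248187751/174628) = -174628/63248187751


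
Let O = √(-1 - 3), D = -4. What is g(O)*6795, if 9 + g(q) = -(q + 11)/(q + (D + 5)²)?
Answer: -81540 + 27180*I ≈ -81540.0 + 27180.0*I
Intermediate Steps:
O = 2*I (O = √(-4) = 2*I ≈ 2.0*I)
g(q) = -9 - (11 + q)/(1 + q) (g(q) = -9 - (q + 11)/(q + (-4 + 5)²) = -9 - (11 + q)/(q + 1²) = -9 - (11 + q)/(q + 1) = -9 - (11 + q)/(1 + q))
g(O)*6795 = (10*(-2 - 2*I)/(1 + 2*I))*6795 = (10*((1 - 2*I)/5)*(-2 - 2*I))*6795 = (2*(1 - 2*I)*(-2 - 2*I))*6795 = 13590*(1 - 2*I)*(-2 - 2*I)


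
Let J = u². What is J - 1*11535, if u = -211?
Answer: 32986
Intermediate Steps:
J = 44521 (J = (-211)² = 44521)
J - 1*11535 = 44521 - 1*11535 = 44521 - 11535 = 32986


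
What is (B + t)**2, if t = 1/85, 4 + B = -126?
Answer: 122080401/7225 ≈ 16897.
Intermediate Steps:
B = -130 (B = -4 - 126 = -130)
t = 1/85 ≈ 0.011765
(B + t)**2 = (-130 + 1/85)**2 = (-11049/85)**2 = 122080401/7225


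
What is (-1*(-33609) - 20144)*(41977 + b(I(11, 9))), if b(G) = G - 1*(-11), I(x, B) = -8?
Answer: 565260700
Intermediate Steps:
b(G) = 11 + G (b(G) = G + 11 = 11 + G)
(-1*(-33609) - 20144)*(41977 + b(I(11, 9))) = (-1*(-33609) - 20144)*(41977 + (11 - 8)) = (33609 - 20144)*(41977 + 3) = 13465*41980 = 565260700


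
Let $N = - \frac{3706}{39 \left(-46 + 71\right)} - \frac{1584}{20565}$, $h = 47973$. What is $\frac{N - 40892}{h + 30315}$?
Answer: $- \frac{9111090431}{17441587800} \approx -0.52238$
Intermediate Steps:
$N = - \frac{1727962}{445575}$ ($N = - \frac{3706}{39 \cdot 25} - \frac{176}{2285} = - \frac{3706}{975} - \frac{176}{2285} = - \frac{1727962}{445575} \approx -3.878$)
$\frac{N - 40892}{h + 30315} = \frac{- \frac{1727962}{445575} - 40892}{47973 + 30315} = - \frac{18222180862}{445575 \cdot 78288} = \left(- \frac{18222180862}{445575}\right) \frac{1}{78288} = - \frac{9111090431}{17441587800}$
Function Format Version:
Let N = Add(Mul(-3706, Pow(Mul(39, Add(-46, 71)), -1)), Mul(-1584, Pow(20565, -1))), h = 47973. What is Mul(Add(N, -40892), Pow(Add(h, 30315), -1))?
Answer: Rational(-9111090431, 17441587800) ≈ -0.52238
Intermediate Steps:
N = Rational(-1727962, 445575) (N = Add(Mul(-3706, Pow(Mul(39, 25), -1)), Mul(-1584, Rational(1, 20565))) = Add(Mul(-3706, Pow(975, -1)), Rational(-176, 2285)) = Add(Mul(-3706, Rational(1, 975)), Rational(-176, 2285)) = Add(Rational(-3706, 975), Rational(-176, 2285)) = Rational(-1727962, 445575) ≈ -3.8780)
Mul(Add(N, -40892), Pow(Add(h, 30315), -1)) = Mul(Add(Rational(-1727962, 445575), -40892), Pow(Add(47973, 30315), -1)) = Mul(Rational(-18222180862, 445575), Pow(78288, -1)) = Mul(Rational(-18222180862, 445575), Rational(1, 78288)) = Rational(-9111090431, 17441587800)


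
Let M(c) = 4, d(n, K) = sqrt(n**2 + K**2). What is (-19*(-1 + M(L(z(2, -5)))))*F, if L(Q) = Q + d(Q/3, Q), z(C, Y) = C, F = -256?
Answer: 14592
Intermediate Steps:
d(n, K) = sqrt(K**2 + n**2)
L(Q) = Q + sqrt(10)*sqrt(Q**2)/3 (L(Q) = Q + sqrt(Q**2 + (Q/3)**2) = Q + sqrt(Q**2 + Q**2/9) = Q + sqrt(10*Q**2/9) = Q + sqrt(10)*sqrt(Q**2)/3)
(-19*(-1 + M(L(z(2, -5)))))*F = -19*(-1 + 4)*(-256) = -19*3*(-256) = -57*(-256) = 14592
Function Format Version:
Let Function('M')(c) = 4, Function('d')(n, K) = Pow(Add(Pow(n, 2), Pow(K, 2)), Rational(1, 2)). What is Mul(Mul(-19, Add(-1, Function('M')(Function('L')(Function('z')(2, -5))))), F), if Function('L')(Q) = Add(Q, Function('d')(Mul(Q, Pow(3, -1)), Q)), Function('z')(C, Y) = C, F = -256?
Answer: 14592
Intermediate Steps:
Function('d')(n, K) = Pow(Add(Pow(K, 2), Pow(n, 2)), Rational(1, 2))
Function('L')(Q) = Add(Q, Mul(Rational(1, 3), Pow(10, Rational(1, 2)), Pow(Pow(Q, 2), Rational(1, 2)))) (Function('L')(Q) = Add(Q, Pow(Add(Pow(Q, 2), Pow(Mul(Q, Pow(3, -1)), 2)), Rational(1, 2))) = Add(Q, Pow(Add(Pow(Q, 2), Pow(Mul(Q, Rational(1, 3)), 2)), Rational(1, 2))) = Add(Q, Pow(Add(Pow(Q, 2), Pow(Mul(Rational(1, 3), Q), 2)), Rational(1, 2))) = Add(Q, Pow(Add(Pow(Q, 2), Mul(Rational(1, 9), Pow(Q, 2))), Rational(1, 2))) = Add(Q, Pow(Mul(Rational(10, 9), Pow(Q, 2)), Rational(1, 2))) = Add(Q, Mul(Rational(1, 3), Pow(10, Rational(1, 2)), Pow(Pow(Q, 2), Rational(1, 2)))))
Mul(Mul(-19, Add(-1, Function('M')(Function('L')(Function('z')(2, -5))))), F) = Mul(Mul(-19, Add(-1, 4)), -256) = Mul(Mul(-19, 3), -256) = Mul(-57, -256) = 14592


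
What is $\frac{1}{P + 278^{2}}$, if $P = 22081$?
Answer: $\frac{1}{99365} \approx 1.0064 \cdot 10^{-5}$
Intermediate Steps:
$\frac{1}{P + 278^{2}} = \frac{1}{22081 + 278^{2}} = \frac{1}{22081 + 77284} = \frac{1}{99365}$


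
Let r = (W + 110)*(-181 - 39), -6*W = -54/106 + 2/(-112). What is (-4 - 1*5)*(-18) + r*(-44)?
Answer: 1186249531/1113 ≈ 1.0658e+6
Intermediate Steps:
W = 1565/17808 (W = -(-54/106 + 2/(-112))/6 = -(-54*1/106 + 2*(-1/112))/6 = -(-27/53 - 1/56)/6 = -1/6*(-1565/2968) = 1565/17808 ≈ 0.087882)
r = -107824475/4452 (r = (1565/17808 + 110)*(-181 - 39) = (1960445/17808)*(-220) = -107824475/4452 ≈ -24219.)
(-4 - 1*5)*(-18) + r*(-44) = (-4 - 1*5)*(-18) - 107824475/4452*(-44) = (-4 - 5)*(-18) + 1186069225/1113 = -9*(-18) + 1186069225/1113 = 162 + 1186069225/1113 = 1186249531/1113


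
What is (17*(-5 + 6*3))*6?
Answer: 1326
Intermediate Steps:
(17*(-5 + 6*3))*6 = (17*(-5 + 18))*6 = (17*13)*6 = 221*6 = 1326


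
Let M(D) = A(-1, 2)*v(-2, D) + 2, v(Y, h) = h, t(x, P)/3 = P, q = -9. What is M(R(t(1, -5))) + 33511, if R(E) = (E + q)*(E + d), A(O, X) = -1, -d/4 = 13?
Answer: 31905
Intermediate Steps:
d = -52 (d = -4*13 = -52)
t(x, P) = 3*P
R(E) = (-52 + E)*(-9 + E) (R(E) = (E - 9)*(E - 52) = (-9 + E)*(-52 + E) = (-52 + E)*(-9 + E))
M(D) = 2 - D (M(D) = -D + 2 = 2 - D)
M(R(t(1, -5))) + 33511 = (2 - (468 + (3*(-5))² - 183*(-5))) + 33511 = (2 - (468 + (-15)² - 61*(-15))) + 33511 = (2 - (468 + 225 + 915)) + 33511 = (2 - 1*1608) + 33511 = (2 - 1608) + 33511 = -1606 + 33511 = 31905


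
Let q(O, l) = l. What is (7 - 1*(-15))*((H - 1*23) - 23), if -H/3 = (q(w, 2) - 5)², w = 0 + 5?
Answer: -1606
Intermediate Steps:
w = 5
H = -27 (H = -3*(2 - 5)² = -3*(-3)² = -3*9 = -27)
(7 - 1*(-15))*((H - 1*23) - 23) = (7 - 1*(-15))*((-27 - 1*23) - 23) = (7 + 15)*((-27 - 23) - 23) = 22*(-50 - 23) = 22*(-73) = -1606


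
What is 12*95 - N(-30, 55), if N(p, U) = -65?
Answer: 1205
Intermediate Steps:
12*95 - N(-30, 55) = 12*95 - 1*(-65) = 1140 + 65 = 1205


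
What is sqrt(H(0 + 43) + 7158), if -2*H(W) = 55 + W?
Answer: sqrt(7109) ≈ 84.315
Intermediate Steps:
H(W) = -55/2 - W/2 (H(W) = -(55 + W)/2 = -55/2 - W/2)
sqrt(H(0 + 43) + 7158) = sqrt((-55/2 - (0 + 43)/2) + 7158) = sqrt((-55/2 - 1/2*43) + 7158) = sqrt((-55/2 - 43/2) + 7158) = sqrt(-49 + 7158) = sqrt(7109)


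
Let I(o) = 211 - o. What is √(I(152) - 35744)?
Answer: 3*I*√3965 ≈ 188.9*I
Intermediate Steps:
√(I(152) - 35744) = √((211 - 1*152) - 35744) = √((211 - 152) - 35744) = √(59 - 35744) = √(-35685) = 3*I*√3965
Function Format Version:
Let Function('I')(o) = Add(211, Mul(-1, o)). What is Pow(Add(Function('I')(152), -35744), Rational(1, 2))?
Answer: Mul(3, I, Pow(3965, Rational(1, 2))) ≈ Mul(188.90, I)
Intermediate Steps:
Pow(Add(Function('I')(152), -35744), Rational(1, 2)) = Pow(Add(Add(211, Mul(-1, 152)), -35744), Rational(1, 2)) = Pow(Add(Add(211, -152), -35744), Rational(1, 2)) = Pow(Add(59, -35744), Rational(1, 2)) = Pow(-35685, Rational(1, 2)) = Mul(3, I, Pow(3965, Rational(1, 2)))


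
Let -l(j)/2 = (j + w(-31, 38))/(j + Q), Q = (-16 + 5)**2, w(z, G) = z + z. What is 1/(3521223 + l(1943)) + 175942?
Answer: 213118559555414/1211300085 ≈ 1.7594e+5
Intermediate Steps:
w(z, G) = 2*z
Q = 121 (Q = (-11)**2 = 121)
l(j) = -2*(-62 + j)/(121 + j) (l(j) = -2*(j + 2*(-31))/(j + 121) = -2*(j - 62)/(121 + j) = -2*(-62 + j)/(121 + j))
1/(3521223 + l(1943)) + 175942 = 1/(3521223 + 2*(62 - 1*1943)/(121 + 1943)) + 175942 = 1/(3521223 + 2*(62 - 1943)/2064) + 175942 = 1/(3521223 + 2*(1/2064)*(-1881)) + 175942 = 1/(3521223 - 627/344) + 175942 = 1/(1211300085/344) + 175942 = 344/1211300085 + 175942 = 213118559555414/1211300085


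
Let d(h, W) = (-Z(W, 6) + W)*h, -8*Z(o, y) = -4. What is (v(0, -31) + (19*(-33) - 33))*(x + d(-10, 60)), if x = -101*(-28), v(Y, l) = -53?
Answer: -1592129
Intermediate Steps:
Z(o, y) = ½ (Z(o, y) = -⅛*(-4) = ½)
x = 2828
d(h, W) = h*(-½ + W) (d(h, W) = (-1*½ + W)*h = (-½ + W)*h = h*(-½ + W))
(v(0, -31) + (19*(-33) - 33))*(x + d(-10, 60)) = (-53 + (19*(-33) - 33))*(2828 - 10*(-½ + 60)) = (-53 + (-627 - 33))*(2828 - 10*119/2) = (-53 - 660)*(2828 - 595) = -713*2233 = -1592129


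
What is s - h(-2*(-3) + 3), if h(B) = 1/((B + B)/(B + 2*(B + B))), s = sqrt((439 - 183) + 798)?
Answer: -5/2 + sqrt(1054) ≈ 29.965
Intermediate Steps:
s = sqrt(1054) (s = sqrt(256 + 798) = sqrt(1054) ≈ 32.465)
h(B) = 5/2 (h(B) = 1/((2*B)/(B + 2*(2*B))) = 1/((2*B)/(B + 4*B)) = 1/((2*B)/((5*B))) = 1/((2*B)*(1/(5*B))) = 1/(2/5) = 5/2)
s - h(-2*(-3) + 3) = sqrt(1054) - 1*5/2 = sqrt(1054) - 5/2 = -5/2 + sqrt(1054)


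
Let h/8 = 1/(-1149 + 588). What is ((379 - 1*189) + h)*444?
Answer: 15774136/187 ≈ 84354.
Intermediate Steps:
h = -8/561 (h = 8/(-1149 + 588) = 8/(-561) = 8*(-1/561) = -8/561 ≈ -0.014260)
((379 - 1*189) + h)*444 = ((379 - 1*189) - 8/561)*444 = ((379 - 189) - 8/561)*444 = (190 - 8/561)*444 = (106582/561)*444 = 15774136/187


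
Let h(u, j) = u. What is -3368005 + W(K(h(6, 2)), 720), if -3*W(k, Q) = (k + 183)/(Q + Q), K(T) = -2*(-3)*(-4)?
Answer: -4849927253/1440 ≈ -3.3680e+6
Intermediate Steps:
K(T) = -24 (K(T) = 6*(-4) = -24)
W(k, Q) = -(183 + k)/(6*Q) (W(k, Q) = -(k + 183)/(3*(Q + Q)) = -(183 + k)/(3*(2*Q)) = -(183 + k)*1/(2*Q)/3 = -(183 + k)/(6*Q))
-3368005 + W(K(h(6, 2)), 720) = -3368005 + (⅙)*(-183 - 1*(-24))/720 = -3368005 + (⅙)*(1/720)*(-183 + 24) = -3368005 + (⅙)*(1/720)*(-159) = -3368005 - 53/1440 = -4849927253/1440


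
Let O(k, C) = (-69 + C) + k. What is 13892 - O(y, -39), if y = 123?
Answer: 13877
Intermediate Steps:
O(k, C) = -69 + C + k
13892 - O(y, -39) = 13892 - (-69 - 39 + 123) = 13892 - 1*15 = 13892 - 15 = 13877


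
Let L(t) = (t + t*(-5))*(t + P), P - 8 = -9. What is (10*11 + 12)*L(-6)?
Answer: -20496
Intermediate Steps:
P = -1 (P = 8 - 9 = -1)
L(t) = -4*t*(-1 + t) (L(t) = (t + t*(-5))*(t - 1) = (t - 5*t)*(-1 + t) = (-4*t)*(-1 + t) = -4*t*(-1 + t))
(10*11 + 12)*L(-6) = (10*11 + 12)*(4*(-6)*(1 - 1*(-6))) = (110 + 12)*(4*(-6)*(1 + 6)) = 122*(4*(-6)*7) = 122*(-168) = -20496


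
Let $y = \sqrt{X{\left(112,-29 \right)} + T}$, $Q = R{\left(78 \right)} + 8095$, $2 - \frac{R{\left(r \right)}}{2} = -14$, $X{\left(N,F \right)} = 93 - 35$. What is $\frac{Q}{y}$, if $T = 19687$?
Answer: $\frac{8127 \sqrt{19745}}{19745} \approx 57.836$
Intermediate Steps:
$X{\left(N,F \right)} = 58$
$R{\left(r \right)} = 32$ ($R{\left(r \right)} = 4 - -28 = 4 + 28 = 32$)
$Q = 8127$ ($Q = 32 + 8095 = 8127$)
$y = \sqrt{19745}$ ($y = \sqrt{58 + 19687} = \sqrt{19745} \approx 140.52$)
$\frac{Q}{y} = \frac{8127}{\sqrt{19745}} = 8127 \frac{\sqrt{19745}}{19745} = \frac{8127 \sqrt{19745}}{19745}$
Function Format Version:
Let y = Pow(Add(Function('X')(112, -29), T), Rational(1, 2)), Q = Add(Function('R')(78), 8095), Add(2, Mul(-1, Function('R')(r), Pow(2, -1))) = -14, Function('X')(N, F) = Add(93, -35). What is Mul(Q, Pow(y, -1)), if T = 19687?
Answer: Mul(Rational(8127, 19745), Pow(19745, Rational(1, 2))) ≈ 57.836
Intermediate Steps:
Function('X')(N, F) = 58
Function('R')(r) = 32 (Function('R')(r) = Add(4, Mul(-2, -14)) = Add(4, 28) = 32)
Q = 8127 (Q = Add(32, 8095) = 8127)
y = Pow(19745, Rational(1, 2)) (y = Pow(Add(58, 19687), Rational(1, 2)) = Pow(19745, Rational(1, 2)) ≈ 140.52)
Mul(Q, Pow(y, -1)) = Mul(8127, Pow(Pow(19745, Rational(1, 2)), -1)) = Mul(8127, Mul(Rational(1, 19745), Pow(19745, Rational(1, 2)))) = Mul(Rational(8127, 19745), Pow(19745, Rational(1, 2)))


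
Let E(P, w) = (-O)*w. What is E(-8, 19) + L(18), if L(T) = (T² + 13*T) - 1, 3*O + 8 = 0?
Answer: 1823/3 ≈ 607.67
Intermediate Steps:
O = -8/3 (O = -8/3 + (⅓)*0 = -8/3 + 0 = -8/3 ≈ -2.6667)
L(T) = -1 + T² + 13*T
E(P, w) = 8*w/3 (E(P, w) = (-1*(-8/3))*w = 8*w/3)
E(-8, 19) + L(18) = (8/3)*19 + (-1 + 18² + 13*18) = 152/3 + (-1 + 324 + 234) = 152/3 + 557 = 1823/3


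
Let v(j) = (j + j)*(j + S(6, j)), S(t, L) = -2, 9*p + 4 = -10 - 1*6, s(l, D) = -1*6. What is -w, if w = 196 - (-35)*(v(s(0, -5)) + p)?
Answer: -31304/9 ≈ -3478.2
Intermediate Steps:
s(l, D) = -6
p = -20/9 (p = -4/9 + (-10 - 1*6)/9 = -4/9 + (-10 - 6)/9 = -4/9 + (⅑)*(-16) = -4/9 - 16/9 = -20/9 ≈ -2.2222)
v(j) = 2*j*(-2 + j) (v(j) = (j + j)*(j - 2) = (2*j)*(-2 + j) = 2*j*(-2 + j))
w = 31304/9 (w = 196 - (-35)*(2*(-6)*(-2 - 6) - 20/9) = 196 - (-35)*(2*(-6)*(-8) - 20/9) = 196 - (-35)*(96 - 20/9) = 196 - (-35)*844/9 = 196 - 1*(-29540/9) = 196 + 29540/9 = 31304/9 ≈ 3478.2)
-w = -1*31304/9 = -31304/9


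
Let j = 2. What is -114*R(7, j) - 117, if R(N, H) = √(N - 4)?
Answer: -117 - 114*√3 ≈ -314.45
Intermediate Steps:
R(N, H) = √(-4 + N)
-114*R(7, j) - 117 = -114*√(-4 + 7) - 117 = -114*√3 - 117 = -117 - 114*√3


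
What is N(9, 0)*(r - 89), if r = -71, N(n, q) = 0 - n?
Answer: 1440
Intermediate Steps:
N(n, q) = -n
N(9, 0)*(r - 89) = (-1*9)*(-71 - 89) = -9*(-160) = 1440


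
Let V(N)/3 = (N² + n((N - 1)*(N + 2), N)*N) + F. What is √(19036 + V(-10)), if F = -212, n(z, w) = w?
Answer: 10*√190 ≈ 137.84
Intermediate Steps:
V(N) = -636 + 6*N² (V(N) = 3*((N² + N*N) - 212) = 3*((N² + N²) - 212) = 3*(2*N² - 212) = 3*(-212 + 2*N²) = -636 + 6*N²)
√(19036 + V(-10)) = √(19036 + (-636 + 6*(-10)²)) = √(19036 + (-636 + 6*100)) = √(19036 + (-636 + 600)) = √(19036 - 36) = √19000 = 10*√190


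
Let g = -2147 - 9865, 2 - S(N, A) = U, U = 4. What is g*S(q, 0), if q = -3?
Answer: 24024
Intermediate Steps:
S(N, A) = -2 (S(N, A) = 2 - 1*4 = 2 - 4 = -2)
g = -12012
g*S(q, 0) = -12012*(-2) = 24024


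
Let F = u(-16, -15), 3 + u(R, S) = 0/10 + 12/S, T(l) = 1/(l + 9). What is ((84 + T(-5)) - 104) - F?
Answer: -319/20 ≈ -15.950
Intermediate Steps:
T(l) = 1/(9 + l)
u(R, S) = -3 + 12/S (u(R, S) = -3 + (0/10 + 12/S) = -3 + (0*(⅒) + 12/S) = -3 + (0 + 12/S) = -3 + 12/S)
F = -19/5 (F = -3 + 12/(-15) = -3 + 12*(-1/15) = -3 - ⅘ = -19/5 ≈ -3.8000)
((84 + T(-5)) - 104) - F = ((84 + 1/(9 - 5)) - 104) - 1*(-19/5) = ((84 + 1/4) - 104) + 19/5 = ((84 + ¼) - 104) + 19/5 = (337/4 - 104) + 19/5 = -79/4 + 19/5 = -319/20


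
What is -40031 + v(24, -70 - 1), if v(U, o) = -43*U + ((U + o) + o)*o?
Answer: -32685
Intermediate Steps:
v(U, o) = -43*U + o*(U + 2*o) (v(U, o) = -43*U + (U + 2*o)*o = -43*U + o*(U + 2*o))
-40031 + v(24, -70 - 1) = -40031 + (-43*24 + 2*(-70 - 1)² + 24*(-70 - 1)) = -40031 + (-1032 + 2*(-71)² + 24*(-71)) = -40031 + (-1032 + 2*5041 - 1704) = -40031 + (-1032 + 10082 - 1704) = -40031 + 7346 = -32685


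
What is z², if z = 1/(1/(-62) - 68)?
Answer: 3844/17783089 ≈ 0.00021616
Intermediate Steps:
z = -62/4217 (z = 1/(-1/62 - 68) = 1/(-4217/62) = -62/4217 ≈ -0.014702)
z² = (-62/4217)² = 3844/17783089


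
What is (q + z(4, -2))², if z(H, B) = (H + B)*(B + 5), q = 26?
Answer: 1024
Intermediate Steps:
z(H, B) = (5 + B)*(B + H) (z(H, B) = (B + H)*(5 + B) = (5 + B)*(B + H))
(q + z(4, -2))² = (26 + ((-2)² + 5*(-2) + 5*4 - 2*4))² = (26 + (4 - 10 + 20 - 8))² = (26 + 6)² = 32² = 1024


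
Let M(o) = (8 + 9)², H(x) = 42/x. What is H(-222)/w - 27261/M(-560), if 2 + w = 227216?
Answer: -229180993621/2429599302 ≈ -94.329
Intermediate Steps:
w = 227214 (w = -2 + 227216 = 227214)
M(o) = 289 (M(o) = 17² = 289)
H(-222)/w - 27261/M(-560) = (42/(-222))/227214 - 27261/289 = (42*(-1/222))*(1/227214) - 27261*1/289 = -7/37*1/227214 - 27261/289 = -7/8406918 - 27261/289 = -229180993621/2429599302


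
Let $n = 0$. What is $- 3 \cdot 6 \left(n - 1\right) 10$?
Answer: $180$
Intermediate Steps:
$- 3 \cdot 6 \left(n - 1\right) 10 = - 3 \cdot 6 \left(0 - 1\right) 10 = - 3 \cdot 6 \left(-1\right) 10 = \left(-3\right) \left(-6\right) 10 = 18 \cdot 10 = 180$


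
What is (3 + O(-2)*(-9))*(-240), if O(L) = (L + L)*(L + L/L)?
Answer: 7920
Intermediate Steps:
O(L) = 2*L*(1 + L) (O(L) = (2*L)*(L + 1) = (2*L)*(1 + L) = 2*L*(1 + L))
(3 + O(-2)*(-9))*(-240) = (3 + (2*(-2)*(1 - 2))*(-9))*(-240) = (3 + (2*(-2)*(-1))*(-9))*(-240) = (3 + 4*(-9))*(-240) = (3 - 36)*(-240) = -33*(-240) = 7920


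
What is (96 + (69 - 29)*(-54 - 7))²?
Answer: 5494336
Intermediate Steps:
(96 + (69 - 29)*(-54 - 7))² = (96 + 40*(-61))² = (96 - 2440)² = (-2344)² = 5494336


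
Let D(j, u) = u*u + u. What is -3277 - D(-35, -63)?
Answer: -7183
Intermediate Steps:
D(j, u) = u + u**2 (D(j, u) = u**2 + u = u + u**2)
-3277 - D(-35, -63) = -3277 - (-63)*(1 - 63) = -3277 - (-63)*(-62) = -3277 - 1*3906 = -3277 - 3906 = -7183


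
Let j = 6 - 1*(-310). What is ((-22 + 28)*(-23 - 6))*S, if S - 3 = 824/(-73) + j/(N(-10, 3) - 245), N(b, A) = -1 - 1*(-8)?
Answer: 14534046/8687 ≈ 1673.1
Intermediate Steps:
j = 316 (j = 6 + 310 = 316)
N(b, A) = 7 (N(b, A) = -1 + 8 = 7)
S = -83529/8687 (S = 3 + (824/(-73) + 316/(7 - 245)) = 3 + (824*(-1/73) + 316/(-238)) = 3 + (-824/73 + 316*(-1/238)) = 3 + (-824/73 - 158/119) = 3 - 109590/8687 = -83529/8687 ≈ -9.6154)
((-22 + 28)*(-23 - 6))*S = ((-22 + 28)*(-23 - 6))*(-83529/8687) = (6*(-29))*(-83529/8687) = -174*(-83529/8687) = 14534046/8687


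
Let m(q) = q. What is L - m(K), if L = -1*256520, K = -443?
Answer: -256077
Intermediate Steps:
L = -256520
L - m(K) = -256520 - 1*(-443) = -256520 + 443 = -256077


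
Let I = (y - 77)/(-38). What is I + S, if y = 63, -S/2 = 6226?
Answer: -236581/19 ≈ -12452.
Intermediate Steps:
S = -12452 (S = -2*6226 = -12452)
I = 7/19 (I = (63 - 77)/(-38) = -1/38*(-14) = 7/19 ≈ 0.36842)
I + S = 7/19 - 12452 = -236581/19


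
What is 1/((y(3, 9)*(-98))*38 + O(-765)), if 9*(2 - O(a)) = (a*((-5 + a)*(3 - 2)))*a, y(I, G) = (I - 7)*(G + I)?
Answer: 1/50248004 ≈ 1.9901e-8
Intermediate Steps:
y(I, G) = (-7 + I)*(G + I)
O(a) = 2 - a²*(-5 + a)/9 (O(a) = 2 - a*((-5 + a)*(3 - 2))*a/9 = 2 - a*((-5 + a)*1)*a/9 = 2 - a*(-5 + a)*a/9 = 2 - a²*(-5 + a)/9)
1/((y(3, 9)*(-98))*38 + O(-765)) = 1/(((3² - 7*9 - 7*3 + 9*3)*(-98))*38 + (2 - ⅑*(-765)³ + (5/9)*(-765)²)) = 1/(((9 - 63 - 21 + 27)*(-98))*38 + (2 - ⅑*(-447697125) + (5/9)*585225)) = 1/(-48*(-98)*38 + (2 + 49744125 + 325125)) = 1/(4704*38 + 50069252) = 1/(178752 + 50069252) = 1/50248004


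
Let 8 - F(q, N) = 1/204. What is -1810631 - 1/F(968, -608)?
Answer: -2953139365/1631 ≈ -1.8106e+6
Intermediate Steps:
F(q, N) = 1631/204 (F(q, N) = 8 - 1/204 = 1631/204)
-1810631 - 1/F(968, -608) = -1810631 - 1/1631/204 = -1810631 - 1*204/1631 = -1810631 - 204/1631 = -2953139365/1631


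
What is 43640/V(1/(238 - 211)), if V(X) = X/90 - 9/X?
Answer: -106045200/590489 ≈ -179.59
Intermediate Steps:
V(X) = -9/X + X/90 (V(X) = X*(1/90) - 9/X = X/90 - 9/X = -9/X + X/90)
43640/V(1/(238 - 211)) = 43640/(-9/(1/(238 - 211)) + 1/(90*(238 - 211))) = 43640/(-9/(1/27) + (1/90)/27) = 43640/(-9/1/27 + (1/90)*(1/27)) = 43640/(-9*27 + 1/2430) = 43640/(-243 + 1/2430) = 43640/(-590489/2430) = 43640*(-2430/590489) = -106045200/590489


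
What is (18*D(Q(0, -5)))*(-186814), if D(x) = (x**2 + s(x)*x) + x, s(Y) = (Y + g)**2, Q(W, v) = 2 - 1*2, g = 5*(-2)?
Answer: 0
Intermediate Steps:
g = -10
Q(W, v) = 0 (Q(W, v) = 2 - 2 = 0)
s(Y) = (-10 + Y)**2 (s(Y) = (Y - 10)**2 = (-10 + Y)**2)
D(x) = x + x**2 + x*(-10 + x)**2 (D(x) = (x**2 + (-10 + x)**2*x) + x = (x**2 + x*(-10 + x)**2) + x = x + x**2 + x*(-10 + x)**2)
(18*D(Q(0, -5)))*(-186814) = (18*(0*(1 + 0 + (-10 + 0)**2)))*(-186814) = (18*(0*(1 + 0 + (-10)**2)))*(-186814) = (18*(0*(1 + 0 + 100)))*(-186814) = (18*(0*101))*(-186814) = (18*0)*(-186814) = 0*(-186814) = 0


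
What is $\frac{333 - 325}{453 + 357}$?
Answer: $\frac{4}{405} \approx 0.0098765$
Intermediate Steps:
$\frac{333 - 325}{453 + 357} = \frac{8}{810} = 8 \cdot \frac{1}{810} = \frac{4}{405}$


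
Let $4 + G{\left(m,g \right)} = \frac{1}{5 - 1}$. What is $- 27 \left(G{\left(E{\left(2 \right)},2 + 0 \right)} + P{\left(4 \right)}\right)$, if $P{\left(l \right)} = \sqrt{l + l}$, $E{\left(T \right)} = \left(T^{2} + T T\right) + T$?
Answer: $\frac{405}{4} - 54 \sqrt{2} \approx 24.882$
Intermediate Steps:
$E{\left(T \right)} = T + 2 T^{2}$ ($E{\left(T \right)} = \left(T^{2} + T^{2}\right) + T = 2 T^{2} + T = T + 2 T^{2}$)
$G{\left(m,g \right)} = - \frac{15}{4}$ ($G{\left(m,g \right)} = -4 + \frac{1}{5 - 1} = -4 + \frac{1}{4} = - \frac{15}{4}$)
$P{\left(l \right)} = \sqrt{2} \sqrt{l}$ ($P{\left(l \right)} = \sqrt{2 l} = \sqrt{2} \sqrt{l}$)
$- 27 \left(G{\left(E{\left(2 \right)},2 + 0 \right)} + P{\left(4 \right)}\right) = - 27 \left(- \frac{15}{4} + \sqrt{2} \sqrt{4}\right) = - 27 \left(- \frac{15}{4} + \sqrt{2} \cdot 2\right) = - 27 \left(- \frac{15}{4} + 2 \sqrt{2}\right) = \frac{405}{4} - 54 \sqrt{2}$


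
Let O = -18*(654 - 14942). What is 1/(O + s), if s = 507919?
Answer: 1/765103 ≈ 1.3070e-6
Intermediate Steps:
O = 257184 (O = -18*(-14288) = 257184)
1/(O + s) = 1/(257184 + 507919) = 1/765103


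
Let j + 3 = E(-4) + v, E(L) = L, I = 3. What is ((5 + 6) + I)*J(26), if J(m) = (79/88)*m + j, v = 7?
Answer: 7189/22 ≈ 326.77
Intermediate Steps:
j = 0 (j = -3 + (-4 + 7) = -3 + 3 = 0)
J(m) = 79*m/88 (J(m) = (79/88)*m + 0 = (79*(1/88))*m + 0 = 79*m/88 + 0 = 79*m/88)
((5 + 6) + I)*J(26) = ((5 + 6) + 3)*((79/88)*26) = (11 + 3)*(1027/44) = 14*(1027/44) = 7189/22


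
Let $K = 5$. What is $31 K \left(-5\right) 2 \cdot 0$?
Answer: $0$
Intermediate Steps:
$31 K \left(-5\right) 2 \cdot 0 = 31 \cdot 5 \left(-5\right) 2 \cdot 0 = 31 \left(\left(-25\right) 0\right) = 31 \cdot 0 = 0$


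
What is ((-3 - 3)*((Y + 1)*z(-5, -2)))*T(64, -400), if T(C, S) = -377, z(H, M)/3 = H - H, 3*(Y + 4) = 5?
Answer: 0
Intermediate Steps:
Y = -7/3 (Y = -4 + (1/3)*5 = -4 + 5/3 = -7/3 ≈ -2.3333)
z(H, M) = 0 (z(H, M) = 3*(H - H) = 3*0 = 0)
((-3 - 3)*((Y + 1)*z(-5, -2)))*T(64, -400) = ((-3 - 3)*((-7/3 + 1)*0))*(-377) = -(-8)*0*(-377) = -6*0*(-377) = 0*(-377) = 0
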